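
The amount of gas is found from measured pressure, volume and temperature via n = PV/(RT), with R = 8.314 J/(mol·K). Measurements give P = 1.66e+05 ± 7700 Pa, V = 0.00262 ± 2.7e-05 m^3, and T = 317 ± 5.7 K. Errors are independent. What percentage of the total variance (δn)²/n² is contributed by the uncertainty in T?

(δn/n)² = (1·δP/P)² + (1·δV/V)² + (-1·δT/T)²
  P term: (1×0.0464)² = 0.00215
  V term: (1×0.0103)² = 0.000106
  T term: (-1×0.0180)² = 0.000323
Total = 0.00258. Share from T = 0.000323/0.00258 = 0.125.

12.5%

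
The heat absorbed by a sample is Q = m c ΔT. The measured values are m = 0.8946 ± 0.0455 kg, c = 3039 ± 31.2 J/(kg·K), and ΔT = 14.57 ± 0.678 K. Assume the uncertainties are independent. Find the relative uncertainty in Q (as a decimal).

Q is a product of powers, so relative uncertainties combine in quadrature:
  (1·δm/m)² = (1×0.0509)² = 0.00259;  (1·δc/c)² = (1×0.0103)² = 0.000105;  (1·δΔT/ΔT)² = (1×0.0465)² = 0.00217
δQ/Q = √(0.00486) = 0.0697

0.0697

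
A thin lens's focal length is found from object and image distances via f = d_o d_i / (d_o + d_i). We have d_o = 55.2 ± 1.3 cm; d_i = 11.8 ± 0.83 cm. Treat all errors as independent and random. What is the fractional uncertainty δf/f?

0.0581

∂f/∂d_o = (d_i/(d_o+d_i))² = 0.0310;  ∂f/∂d_i = (d_o/(d_o+d_i))² = 0.679
δf = √((∂f/∂d_o · δd_o)² + (∂f/∂d_i · δd_i)²) = √(0.00163 + 0.317) = 0.565 cm
f = 9.72 cm, so δf/f = 0.565/9.72 = 0.0581.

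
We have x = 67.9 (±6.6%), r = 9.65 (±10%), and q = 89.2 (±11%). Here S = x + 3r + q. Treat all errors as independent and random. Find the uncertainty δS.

11.2

Each term contributes (cᵢ δxᵢ)² to (δS)²:
  (δx)² = 20.1;  (3·δr)² = 8.38;  (δq)² = 96.3
δS = √(125) = 11.2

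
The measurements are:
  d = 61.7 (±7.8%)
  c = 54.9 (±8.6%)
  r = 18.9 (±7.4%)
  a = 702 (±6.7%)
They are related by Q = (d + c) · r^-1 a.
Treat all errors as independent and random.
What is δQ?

500

Let u = d + c = 117. δu = √(δd² + δc²) = √(23.2 + 22.3) = 6.74, so δu/u = 0.0578.
Q is then a monomial in u, r, a:
δQ/Q = √((δu/u)² + (-1·δr/r)² + (1·δa/a)²) = √(0.00334 + 0.00548 + 0.00449) = 0.115
Q = 4330, so δQ = 0.115 × 4330 = 500.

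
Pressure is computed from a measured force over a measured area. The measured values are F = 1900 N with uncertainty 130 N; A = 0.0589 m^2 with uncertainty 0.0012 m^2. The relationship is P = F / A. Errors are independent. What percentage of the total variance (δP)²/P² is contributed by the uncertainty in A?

(δP/P)² = (1·δF/F)² + (-1·δA/A)²
  F term: (1×0.0684)² = 0.00468
  A term: (-1×0.0204)² = 0.000415
Total = 0.00510. Share from A = 0.000415/0.00510 = 0.0814.

8.14%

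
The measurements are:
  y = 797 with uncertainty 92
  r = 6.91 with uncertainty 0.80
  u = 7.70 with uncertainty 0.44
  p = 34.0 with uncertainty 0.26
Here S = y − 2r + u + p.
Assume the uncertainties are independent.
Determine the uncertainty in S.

92.0

For a sum/difference, combine absolute errors in quadrature:
  (δy)² = 8460;  (2·δr)² = 2.56;  (δu)² = 0.194;  (δp)² = 0.0676
δS = √(8470) = 92.0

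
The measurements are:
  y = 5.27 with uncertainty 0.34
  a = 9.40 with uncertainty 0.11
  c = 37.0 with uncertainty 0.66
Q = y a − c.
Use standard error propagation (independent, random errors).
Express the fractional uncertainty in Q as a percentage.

Let p = y·a = 49.5. δp/p = √((1·δy/y)² + (1·δa/a)²) = √(0.00416 + 0.000137) = 0.0656, so δp = 3.25.
Q = p − c: δQ = √(δp² + δc²) = √(10.6 + 0.436) = 3.31
Q = 12.5, so δQ/Q = 3.31/12.5 = 0.264.

26.4%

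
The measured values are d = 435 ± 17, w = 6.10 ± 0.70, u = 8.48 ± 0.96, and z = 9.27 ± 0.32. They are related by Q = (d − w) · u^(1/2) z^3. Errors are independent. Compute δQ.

Let h = d − w = 429. δh = √(δd² + δw²) = √(289 + 0.490) = 17.0, so δh/h = 0.0397.
Q is then a monomial in h, u, z:
δQ/Q = √((δh/h)² + (½·δu/u)² + (3·δz/z)²) = √(0.00157 + 0.00320 + 0.0107) = 0.125
Q = 9.95e+05, so δQ = 0.125 × 9.95e+05 = 1.24e+05.

1.24e+05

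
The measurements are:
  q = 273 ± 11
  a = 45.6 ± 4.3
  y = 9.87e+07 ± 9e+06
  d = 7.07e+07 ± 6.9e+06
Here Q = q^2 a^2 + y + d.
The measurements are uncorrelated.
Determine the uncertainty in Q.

3.37e+07

Let p = q^2·a^2 = 1.55e+08. δp/p = √((2·δq/q)² + (2·δa/a)²) = √(0.00649 + 0.0356) = 0.205, so δp = 3.18e+07.
Q = p + y + d: δQ = √(δp² + δy² + δd²) = √(1.01e+15 + 8.1e+13 + 4.76e+13) = 3.37e+07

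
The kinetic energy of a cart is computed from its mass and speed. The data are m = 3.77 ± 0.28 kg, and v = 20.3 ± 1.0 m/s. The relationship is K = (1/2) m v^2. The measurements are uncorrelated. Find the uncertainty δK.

95.8 J

Products/powers → add relative errors in quadrature, weighted by exponent:
  (1·δm/m)² = (1×0.0743)² = 0.00552;  (2·δv/v)² = (2×0.0493)² = 0.00971
δK/K = √(0.0152) = 0.123
K = 777 J, so δK = 0.123 × 777 = 95.8 J.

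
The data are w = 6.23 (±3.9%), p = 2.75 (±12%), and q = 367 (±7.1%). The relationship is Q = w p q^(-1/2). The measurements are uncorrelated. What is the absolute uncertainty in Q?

Q is a product of powers, so relative uncertainties combine in quadrature:
  (1·δw/w)² = (1×0.0390)² = 0.00152;  (1·δp/p)² = (1×0.120)² = 0.0144;  (−½·δq/q)² = (-0.5×0.0710)² = 0.00126
δQ/Q = √(0.0172) = 0.131
Q = 0.894, so δQ = 0.131 × 0.894 = 0.117.

0.117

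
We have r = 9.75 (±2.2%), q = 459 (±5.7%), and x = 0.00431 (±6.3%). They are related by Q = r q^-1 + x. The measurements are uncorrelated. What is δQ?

Let p = r·q^-1 = 0.0212. δp/p = √((1·δr/r)² + (-1·δq/q)²) = √(0.000484 + 0.00325) = 0.0611, so δp = 0.00130.
Q = p + x: δQ = √(δp² + δx²) = √(1.68e-06 + 7.37e-08) = 0.00133

0.00133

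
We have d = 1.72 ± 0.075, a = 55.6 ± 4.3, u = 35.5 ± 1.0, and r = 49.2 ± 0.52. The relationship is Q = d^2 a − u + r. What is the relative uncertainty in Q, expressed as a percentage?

Let p = d^2·a = 164. δp/p = √((2·δd/d)² + (1·δa/a)²) = √(0.00761 + 0.00598) = 0.117, so δp = 19.2.
Q = p − u + r: δQ = √(δp² + δu² + δr²) = √(368 + 1.00 + 0.270) = 19.2
Q = 178, so δQ/Q = 19.2/178 = 0.108.

10.8%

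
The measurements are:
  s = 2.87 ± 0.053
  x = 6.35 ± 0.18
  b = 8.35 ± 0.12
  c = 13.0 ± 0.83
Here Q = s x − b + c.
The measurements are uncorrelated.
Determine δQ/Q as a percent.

Let p = s·x = 18.2. δp/p = √((1·δs/s)² + (1·δx/x)²) = √(0.000341 + 0.000804) = 0.0338, so δp = 0.617.
Q = p − b + c: δQ = √(δp² + δb² + δc²) = √(0.380 + 0.0144 + 0.689) = 1.04
Q = 22.9, so δQ/Q = 1.04/22.9 = 0.0455.

4.55%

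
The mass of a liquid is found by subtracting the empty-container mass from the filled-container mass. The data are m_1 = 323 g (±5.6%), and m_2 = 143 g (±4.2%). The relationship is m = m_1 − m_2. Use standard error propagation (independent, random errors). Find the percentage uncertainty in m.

10.6%

m is a linear combination, so absolute uncertainties add in quadrature:
  (δm_1)² = 327;  (δm_2)² = 36.1
δm = √(363) = 19.1 g
m = 180 g, so δm/m = 19.1/180 = 0.106.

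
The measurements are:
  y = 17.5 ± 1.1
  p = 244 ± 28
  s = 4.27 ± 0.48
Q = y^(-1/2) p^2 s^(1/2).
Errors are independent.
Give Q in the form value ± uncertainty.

29400 ± 7010

Q is a product of powers, so relative uncertainties combine in quadrature:
  (−½·δy/y)² = (-0.5×0.0629)² = 0.000988;  (2·δp/p)² = (2×0.115)² = 0.0527;  (½·δs/s)² = (0.5×0.112)² = 0.00316
δQ/Q = √(0.0568) = 0.238
Q = 29400, so δQ = 0.238 × 29400 = 7010.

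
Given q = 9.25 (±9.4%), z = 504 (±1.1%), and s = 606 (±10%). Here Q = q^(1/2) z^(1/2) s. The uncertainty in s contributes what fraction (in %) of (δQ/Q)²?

(δQ/Q)² = (½·δq/q)² + (½·δz/z)² + (1·δs/s)²
  q term: (0.5×0.0940)² = 0.00221
  z term: (0.5×0.0110)² = 3.03e-05
  s term: (1×0.100)² = 0.0100
Total = 0.0122. Share from s = 0.0100/0.0122 = 0.817.

81.7%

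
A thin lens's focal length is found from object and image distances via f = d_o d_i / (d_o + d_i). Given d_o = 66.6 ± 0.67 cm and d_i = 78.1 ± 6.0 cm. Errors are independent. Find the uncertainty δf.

1.29 cm

∂f/∂d_o = (d_i/(d_o+d_i))² = 0.291;  ∂f/∂d_i = (d_o/(d_o+d_i))² = 0.212
δf = √((∂f/∂d_o · δd_o)² + (∂f/∂d_i · δd_i)²) = √(0.0381 + 1.62) = 1.29 cm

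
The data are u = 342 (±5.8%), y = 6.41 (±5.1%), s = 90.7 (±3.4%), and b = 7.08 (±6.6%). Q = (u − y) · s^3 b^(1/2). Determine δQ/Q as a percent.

12.2%

Let w = u − y = 336. δw = √(δu² + δy²) = √(393 + 0.107) = 19.8, so δw/w = 0.0591.
Q is then a monomial in w, s, b:
δQ/Q = √((δw/w)² + (3·δs/s)² + (½·δb/b)²) = √(0.00349 + 0.0104 + 0.00109) = 0.122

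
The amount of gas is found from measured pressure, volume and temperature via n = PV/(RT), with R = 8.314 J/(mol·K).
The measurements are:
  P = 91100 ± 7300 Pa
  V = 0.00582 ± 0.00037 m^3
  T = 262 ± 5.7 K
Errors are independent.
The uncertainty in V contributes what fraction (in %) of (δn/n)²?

37.0%

(δn/n)² = (1·δP/P)² + (1·δV/V)² + (-1·δT/T)²
  P term: (1×0.0801)² = 0.00642
  V term: (1×0.0636)² = 0.00404
  T term: (-1×0.0218)² = 0.000473
Total = 0.0109. Share from V = 0.00404/0.0109 = 0.370.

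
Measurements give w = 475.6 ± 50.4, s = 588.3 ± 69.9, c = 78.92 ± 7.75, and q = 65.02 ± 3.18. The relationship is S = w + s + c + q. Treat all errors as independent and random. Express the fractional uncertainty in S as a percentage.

Absolute uncertainties add in quadrature for a linear combination:
  (δw)² = 2540;  (δs)² = 4890;  (δc)² = 60.1;  (δq)² = 10.1
δS = √(7500) = 86.6
S = 1208, so δS/S = 86.6/1208 = 0.0717.

7.17%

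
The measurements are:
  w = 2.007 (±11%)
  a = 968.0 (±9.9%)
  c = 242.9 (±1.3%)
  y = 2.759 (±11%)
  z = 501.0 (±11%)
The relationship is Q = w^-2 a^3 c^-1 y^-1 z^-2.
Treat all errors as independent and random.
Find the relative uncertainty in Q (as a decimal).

For a monomial Q ∝ w^-2, a^3, c^-1, y^-1, z^-2, fractional errors add in quadrature:
  (-2·δw/w)² = (-2×0.110)² = 0.0484;  (3·δa/a)² = (3×0.0990)² = 0.0882;  (-1·δc/c)² = (-1×0.0130)² = 0.000169;  (-1·δy/y)² = (-1×0.110)² = 0.0121;  (-2·δz/z)² = (-2×0.110)² = 0.0484
δQ/Q = √(0.197) = 0.444

0.444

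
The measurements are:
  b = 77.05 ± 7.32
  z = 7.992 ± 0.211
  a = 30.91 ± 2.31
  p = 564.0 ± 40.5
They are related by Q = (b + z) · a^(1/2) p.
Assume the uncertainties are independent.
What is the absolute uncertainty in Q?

31500

Let u = b + z = 85.04. δu = √(δb² + δz²) = √(53.6 + 0.0445) = 7.32, so δu/u = 0.0861.
Q is then a monomial in u, a, p:
δQ/Q = √((δu/u)² + (½·δa/a)² + (1·δp/p)²) = √(0.00742 + 0.00140 + 0.00516) = 0.118
Q = 266700, so δQ = 0.118 × 266700 = 31500.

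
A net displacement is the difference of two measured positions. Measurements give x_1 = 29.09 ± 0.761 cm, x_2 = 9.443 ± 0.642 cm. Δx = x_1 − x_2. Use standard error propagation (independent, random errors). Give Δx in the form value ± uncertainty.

19.65 ± 0.996 cm

Each term contributes (cᵢ δxᵢ)² to (δΔx)²:
  (δx_1)² = 0.579;  (δx_2)² = 0.412
δΔx = √(0.991) = 0.996 cm
Δx = 19.65 cm.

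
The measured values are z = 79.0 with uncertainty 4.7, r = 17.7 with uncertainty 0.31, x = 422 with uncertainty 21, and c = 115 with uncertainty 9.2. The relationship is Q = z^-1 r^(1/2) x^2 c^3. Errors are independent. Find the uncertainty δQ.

3.85e+09

Q is a product of powers, so relative uncertainties combine in quadrature:
  (-1·δz/z)² = (-1×0.0595)² = 0.00354;  (½·δr/r)² = (0.5×0.0175)² = 7.67e-05;  (2·δx/x)² = (2×0.0498)² = 0.00991;  (3·δc/c)² = (3×0.0800)² = 0.0576
δQ/Q = √(0.0711) = 0.267
Q = 1.44e+10, so δQ = 0.267 × 1.44e+10 = 3.85e+09.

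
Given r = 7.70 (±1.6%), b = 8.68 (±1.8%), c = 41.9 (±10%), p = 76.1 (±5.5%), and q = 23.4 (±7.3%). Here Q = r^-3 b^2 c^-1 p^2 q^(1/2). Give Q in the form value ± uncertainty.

110 ± 18.1

Each factor contributes (exponent × relative error)² to (δQ/Q)²:
  (-3·δr/r)² = (-3×0.0160)² = 0.00230;  (2·δb/b)² = (2×0.0180)² = 0.00130;  (-1·δc/c)² = (-1×0.100)² = 0.0100;  (2·δp/p)² = (2×0.0550)² = 0.0121;  (½·δq/q)² = (0.5×0.0730)² = 0.00133
δQ/Q = √(0.0270) = 0.164
Q = 110, so δQ = 0.164 × 110 = 18.1.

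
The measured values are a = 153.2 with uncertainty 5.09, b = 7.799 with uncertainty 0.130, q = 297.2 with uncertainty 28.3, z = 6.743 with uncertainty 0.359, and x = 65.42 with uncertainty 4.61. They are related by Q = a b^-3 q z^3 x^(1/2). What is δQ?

47300

Since Q is a product/quotient, work with relative uncertainties:
  (1·δa/a)² = (1×0.0332)² = 0.00110;  (-3·δb/b)² = (-3×0.0167)² = 0.00250;  (1·δq/q)² = (1×0.0952)² = 0.00907;  (3·δz/z)² = (3×0.0532)² = 0.0255;  (½·δx/x)² = (0.5×0.0705)² = 0.00124
δQ/Q = √(0.0394) = 0.199
Q = 238000, so δQ = 0.199 × 238000 = 47300.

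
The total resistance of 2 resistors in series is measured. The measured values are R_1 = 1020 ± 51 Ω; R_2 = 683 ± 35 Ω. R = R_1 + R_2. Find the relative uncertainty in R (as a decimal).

0.0363

Absolute uncertainties add in quadrature for a linear combination:
  (δR_1)² = 2600;  (δR_2)² = 1220
δR = √(3830) = 61.9 Ω
R = 1700 Ω, so δR/R = 61.9/1700 = 0.0363.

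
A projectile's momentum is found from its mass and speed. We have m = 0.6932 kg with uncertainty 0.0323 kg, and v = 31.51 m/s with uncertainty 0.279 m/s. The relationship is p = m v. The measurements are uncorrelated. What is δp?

1.04 kg·m/s

For a monomial p ∝ m, v, fractional errors add in quadrature:
  (1·δm/m)² = (1×0.0466)² = 0.00217;  (1·δv/v)² = (1×0.00885)² = 7.84e-05
δp/p = √(0.00225) = 0.0474
p = 21.84 kg·m/s, so δp = 0.0474 × 21.84 = 1.04 kg·m/s.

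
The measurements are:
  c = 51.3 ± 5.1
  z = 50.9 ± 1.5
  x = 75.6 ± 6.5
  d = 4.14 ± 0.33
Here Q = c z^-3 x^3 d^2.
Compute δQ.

Products/powers → add relative errors in quadrature, weighted by exponent:
  (1·δc/c)² = (1×0.0994)² = 0.00988;  (-3·δz/z)² = (-3×0.0295)² = 0.00782;  (3·δx/x)² = (3×0.0860)² = 0.0665;  (2·δd/d)² = (2×0.0797)² = 0.0254
δQ/Q = √(0.110) = 0.331
Q = 2880, so δQ = 0.331 × 2880 = 954.

954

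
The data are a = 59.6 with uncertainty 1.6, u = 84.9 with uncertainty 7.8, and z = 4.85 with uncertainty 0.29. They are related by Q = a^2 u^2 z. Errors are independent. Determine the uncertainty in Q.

Since Q is a product/quotient, work with relative uncertainties:
  (2·δa/a)² = (2×0.0268)² = 0.00288;  (2·δu/u)² = (2×0.0919)² = 0.0338;  (1·δz/z)² = (1×0.0598)² = 0.00358
δQ/Q = √(0.0402) = 0.201
Q = 1.24e+08, so δQ = 0.201 × 1.24e+08 = 2.49e+07.

2.49e+07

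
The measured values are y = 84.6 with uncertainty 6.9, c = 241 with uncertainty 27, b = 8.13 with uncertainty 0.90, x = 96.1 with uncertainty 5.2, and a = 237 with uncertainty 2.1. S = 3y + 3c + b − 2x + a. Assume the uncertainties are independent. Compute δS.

84.3

Absolute uncertainties add in quadrature for a linear combination:
  (3·δy)² = 428;  (3·δc)² = 6560;  (δb)² = 0.810;  (2·δx)² = 108;  (δa)² = 4.41
δS = √(7100) = 84.3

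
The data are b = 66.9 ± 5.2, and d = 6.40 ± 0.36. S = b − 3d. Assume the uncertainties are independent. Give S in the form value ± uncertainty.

47.7 ± 5.31

Absolute uncertainties add in quadrature for a linear combination:
  (δb)² = 27.0;  (3·δd)² = 1.17
δS = √(28.2) = 5.31
S = 47.7.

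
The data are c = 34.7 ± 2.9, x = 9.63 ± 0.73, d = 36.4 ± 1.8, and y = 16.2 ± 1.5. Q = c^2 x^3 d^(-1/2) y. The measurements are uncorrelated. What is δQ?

Products/powers → add relative errors in quadrature, weighted by exponent:
  (2·δc/c)² = (2×0.0836)² = 0.0279;  (3·δx/x)² = (3×0.0758)² = 0.0517;  (−½·δd/d)² = (-0.5×0.0495)² = 0.000611;  (1·δy/y)² = (1×0.0926)² = 0.00857
δQ/Q = √(0.0888) = 0.298
Q = 2.89e+06, so δQ = 0.298 × 2.89e+06 = 8.61e+05.

8.61e+05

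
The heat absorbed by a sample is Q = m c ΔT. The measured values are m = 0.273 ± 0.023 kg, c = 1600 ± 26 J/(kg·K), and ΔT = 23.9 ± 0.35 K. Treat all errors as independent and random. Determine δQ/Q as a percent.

8.70%

Products/powers → add relative errors in quadrature, weighted by exponent:
  (1·δm/m)² = (1×0.0842)² = 0.00710;  (1·δc/c)² = (1×0.0163)² = 0.000264;  (1·δΔT/ΔT)² = (1×0.0146)² = 0.000214
δQ/Q = √(0.00758) = 0.0870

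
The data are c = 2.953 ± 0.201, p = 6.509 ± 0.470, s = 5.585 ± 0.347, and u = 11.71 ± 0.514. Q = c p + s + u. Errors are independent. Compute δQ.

2.01

Let w = c·p = 19.22. δw/w = √((1·δc/c)² + (1·δp/p)²) = √(0.00463 + 0.00521) = 0.0992, so δw = 1.91.
Q = w + s + u: δQ = √(δw² + δs² + δu²) = √(3.64 + 0.120 + 0.264) = 2.01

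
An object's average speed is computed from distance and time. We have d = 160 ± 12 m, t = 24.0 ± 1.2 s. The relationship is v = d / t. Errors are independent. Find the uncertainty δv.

Products/powers → add relative errors in quadrature, weighted by exponent:
  (1·δd/d)² = (1×0.0750)² = 0.00562;  (-1·δt/t)² = (-1×0.0500)² = 0.00250
δv/v = √(0.00813) = 0.0901
v = 6.67 m/s, so δv = 0.0901 × 6.67 = 0.601 m/s.

0.601 m/s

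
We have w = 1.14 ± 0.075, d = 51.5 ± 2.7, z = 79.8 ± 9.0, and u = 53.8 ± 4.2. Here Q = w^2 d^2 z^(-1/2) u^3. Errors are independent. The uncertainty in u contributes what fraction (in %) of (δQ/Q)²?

(δQ/Q)² = (2·δw/w)² + (2·δd/d)² + (−½·δz/z)² + (3·δu/u)²
  w term: (2×0.0658)² = 0.0173
  d term: (2×0.0524)² = 0.0110
  z term: (-0.5×0.113)² = 0.00318
  u term: (3×0.0781)² = 0.0548
Total = 0.0863. Share from u = 0.0548/0.0863 = 0.635.

63.5%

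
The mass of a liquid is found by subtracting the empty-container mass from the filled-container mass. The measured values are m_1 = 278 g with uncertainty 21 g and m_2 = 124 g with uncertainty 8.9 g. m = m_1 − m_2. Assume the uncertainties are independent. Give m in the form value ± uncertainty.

Each term contributes (cᵢ δxᵢ)² to (δm)²:
  (δm_1)² = 441;  (δm_2)² = 79.2
δm = √(520) = 22.8 g
m = 154 g.

154 ± 22.8 g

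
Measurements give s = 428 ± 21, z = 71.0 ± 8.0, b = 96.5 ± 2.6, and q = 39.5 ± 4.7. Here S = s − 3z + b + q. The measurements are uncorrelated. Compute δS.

32.3

For a sum/difference, combine absolute errors in quadrature:
  (δs)² = 441;  (3·δz)² = 576;  (δb)² = 6.76;  (δq)² = 22.1
δS = √(1050) = 32.3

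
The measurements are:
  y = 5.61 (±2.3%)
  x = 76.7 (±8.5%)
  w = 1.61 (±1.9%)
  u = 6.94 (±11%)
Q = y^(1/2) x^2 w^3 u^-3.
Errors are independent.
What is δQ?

65.4

Each factor contributes (exponent × relative error)² to (δQ/Q)²:
  (½·δy/y)² = (0.5×0.0230)² = 0.000132;  (2·δx/x)² = (2×0.0850)² = 0.0289;  (3·δw/w)² = (3×0.0190)² = 0.00325;  (-3·δu/u)² = (-3×0.110)² = 0.109
δQ/Q = √(0.141) = 0.376
Q = 174, so δQ = 0.376 × 174 = 65.4.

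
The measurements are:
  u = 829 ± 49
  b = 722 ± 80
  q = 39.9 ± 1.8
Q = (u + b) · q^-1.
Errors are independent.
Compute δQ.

2.93

Let w = u + b = 1550. δw = √(δu² + δb²) = √(2400 + 6400) = 93.8, so δw/w = 0.0605.
Q is then a monomial in w, q:
δQ/Q = √((δw/w)² + (-1·δq/q)²) = √(0.00366 + 0.00204) = 0.0755
Q = 38.9, so δQ = 0.0755 × 38.9 = 2.93.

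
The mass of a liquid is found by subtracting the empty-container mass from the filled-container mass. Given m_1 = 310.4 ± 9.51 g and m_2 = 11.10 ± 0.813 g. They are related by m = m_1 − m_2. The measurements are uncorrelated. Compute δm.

9.54 g

For a sum/difference, combine absolute errors in quadrature:
  (δm_1)² = 90.4;  (δm_2)² = 0.661
δm = √(91.1) = 9.54 g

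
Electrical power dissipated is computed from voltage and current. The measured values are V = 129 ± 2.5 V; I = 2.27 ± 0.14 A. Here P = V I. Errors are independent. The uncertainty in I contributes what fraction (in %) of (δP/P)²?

91.0%

(δP/P)² = (1·δV/V)² + (1·δI/I)²
  V term: (1×0.0194)² = 0.000376
  I term: (1×0.0617)² = 0.00380
Total = 0.00418. Share from I = 0.00380/0.00418 = 0.910.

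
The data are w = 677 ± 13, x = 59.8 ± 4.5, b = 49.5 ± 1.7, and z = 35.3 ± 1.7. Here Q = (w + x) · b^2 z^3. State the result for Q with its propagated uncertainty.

(7.94 ± 1.28) × 10^10

Let u = w + x = 737. δu = √(δw² + δx²) = √(169 + 20.2) = 13.8, so δu/u = 0.0187.
Q is then a monomial in u, b, z:
δQ/Q = √((δu/u)² + (2·δb/b)² + (3·δz/z)²) = √(0.000349 + 0.00472 + 0.0209) = 0.161
Q = 7.94e+10, so δQ = 0.161 × 7.94e+10 = 1.28e+10.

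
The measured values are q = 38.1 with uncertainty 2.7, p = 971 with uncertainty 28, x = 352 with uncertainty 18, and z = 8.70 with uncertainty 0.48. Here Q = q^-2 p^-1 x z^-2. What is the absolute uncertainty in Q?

Since Q is a product/quotient, work with relative uncertainties:
  (-2·δq/q)² = (-2×0.0709)² = 0.0201;  (-1·δp/p)² = (-1×0.0288)² = 0.000832;  (1·δx/x)² = (1×0.0511)² = 0.00261;  (-2·δz/z)² = (-2×0.0552)² = 0.0122
δQ/Q = √(0.0357) = 0.189
Q = 3.3e-06, so δQ = 0.189 × 3.3e-06 = 6.23e-07.

6.23e-07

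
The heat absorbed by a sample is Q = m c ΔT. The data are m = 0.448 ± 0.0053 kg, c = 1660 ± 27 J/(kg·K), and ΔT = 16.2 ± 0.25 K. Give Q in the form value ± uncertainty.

For a monomial Q ∝ m, c, ΔT, fractional errors add in quadrature:
  (1·δm/m)² = (1×0.0118)² = 0.000140;  (1·δc/c)² = (1×0.0163)² = 0.000265;  (1·δΔT/ΔT)² = (1×0.0154)² = 0.000238
δQ/Q = √(0.000643) = 0.0254
Q = 12000 J, so δQ = 0.0254 × 12000 = 305 J.

12000 ± 305 J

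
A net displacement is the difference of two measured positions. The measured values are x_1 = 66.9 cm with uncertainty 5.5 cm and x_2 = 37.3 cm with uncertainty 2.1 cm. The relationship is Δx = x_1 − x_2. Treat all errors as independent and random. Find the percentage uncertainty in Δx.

19.9%

Sums and differences: (δΔx)² = Σ (cᵢ δxᵢ)².
  (δx_1)² = 30.2;  (δx_2)² = 4.41
δΔx = √(34.7) = 5.89 cm
Δx = 29.6 cm, so δΔx/Δx = 5.89/29.6 = 0.199.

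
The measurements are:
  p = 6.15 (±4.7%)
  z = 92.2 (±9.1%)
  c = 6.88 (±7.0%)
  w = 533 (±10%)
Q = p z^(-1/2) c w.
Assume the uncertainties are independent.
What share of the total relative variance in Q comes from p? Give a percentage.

(δQ/Q)² = (1·δp/p)² + (−½·δz/z)² + (1·δc/c)² + (1·δw/w)²
  p term: (1×0.0470)² = 0.00221
  z term: (-0.5×0.0910)² = 0.00207
  c term: (1×0.0700)² = 0.00490
  w term: (1×0.100)² = 0.0100
Total = 0.0192. Share from p = 0.00221/0.0192 = 0.115.

11.5%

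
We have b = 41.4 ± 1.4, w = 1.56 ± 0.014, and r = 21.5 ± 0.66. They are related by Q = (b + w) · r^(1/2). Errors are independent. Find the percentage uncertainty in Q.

Let u = b + w = 43.0. δu = √(δb² + δw²) = √(1.96 + 0.000196) = 1.40, so δu/u = 0.0326.
Q is then a monomial in u, r:
δQ/Q = √((δu/u)² + (½·δr/r)²) = √(0.00106 + 0.000236) = 0.0360

3.60%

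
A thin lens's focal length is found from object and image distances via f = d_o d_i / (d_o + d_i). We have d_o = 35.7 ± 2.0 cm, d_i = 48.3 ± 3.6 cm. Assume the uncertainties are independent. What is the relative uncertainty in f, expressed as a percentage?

∂f/∂d_o = (d_i/(d_o+d_i))² = 0.331;  ∂f/∂d_i = (d_o/(d_o+d_i))² = 0.181
δf = √((∂f/∂d_o · δd_o)² + (∂f/∂d_i · δd_i)²) = √(0.437 + 0.423) = 0.927 cm
f = 20.5 cm, so δf/f = 0.927/20.5 = 0.0452.

4.52%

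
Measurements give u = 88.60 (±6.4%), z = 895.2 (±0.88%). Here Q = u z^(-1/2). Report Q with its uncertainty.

Since Q is a product/quotient, work with relative uncertainties:
  (1·δu/u)² = (1×0.0640)² = 0.00410;  (−½·δz/z)² = (-0.5×0.00880)² = 1.94e-05
δQ/Q = √(0.00412) = 0.0642
Q = 2.961, so δQ = 0.0642 × 2.961 = 0.190.

2.961 ± 0.190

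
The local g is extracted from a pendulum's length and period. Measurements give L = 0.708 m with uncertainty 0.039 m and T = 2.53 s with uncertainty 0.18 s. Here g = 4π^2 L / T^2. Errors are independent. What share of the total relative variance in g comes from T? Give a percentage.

87.0%

(δg/g)² = (1·δL/L)² + (-2·δT/T)²
  L term: (1×0.0551)² = 0.00303
  T term: (-2×0.0711)² = 0.0202
Total = 0.0233. Share from T = 0.0202/0.0233 = 0.870.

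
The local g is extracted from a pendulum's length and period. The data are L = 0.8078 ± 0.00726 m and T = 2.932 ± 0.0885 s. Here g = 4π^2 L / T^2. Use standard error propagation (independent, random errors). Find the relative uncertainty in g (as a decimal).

0.0610

For a monomial g ∝ L, T^-2, fractional errors add in quadrature:
  (1·δL/L)² = (1×0.00899)² = 8.08e-05;  (-2·δT/T)² = (-2×0.0302)² = 0.00364
δg/g = √(0.00373) = 0.0610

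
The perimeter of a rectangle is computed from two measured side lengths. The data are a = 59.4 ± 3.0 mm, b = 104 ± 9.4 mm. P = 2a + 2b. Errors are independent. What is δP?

P is a linear combination, so absolute uncertainties add in quadrature:
  (2·δa)² = 36.0;  (2·δb)² = 353
δP = √(389) = 19.7 mm

19.7 mm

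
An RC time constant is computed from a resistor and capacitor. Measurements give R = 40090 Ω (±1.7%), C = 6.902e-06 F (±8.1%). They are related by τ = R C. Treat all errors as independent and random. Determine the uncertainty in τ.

0.0229 s

Relative error in a monomial: (δτ/τ)² = Σ (nᵢ · δxᵢ/xᵢ)².
  (1·δR/R)² = (1×0.0170)² = 0.000289;  (1·δC/C)² = (1×0.0810)² = 0.00656
δτ/τ = √(0.00685) = 0.0828
τ = 0.2767 s, so δτ = 0.0828 × 0.2767 = 0.0229 s.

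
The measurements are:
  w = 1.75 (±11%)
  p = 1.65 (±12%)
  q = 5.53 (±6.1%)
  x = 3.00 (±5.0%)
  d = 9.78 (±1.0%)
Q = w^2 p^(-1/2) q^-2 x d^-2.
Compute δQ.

0.000646

Relative error in a monomial: (δQ/Q)² = Σ (nᵢ · δxᵢ/xᵢ)².
  (2·δw/w)² = (2×0.110)² = 0.0484;  (−½·δp/p)² = (-0.5×0.120)² = 0.00360;  (-2·δq/q)² = (-2×0.0610)² = 0.0149;  (1·δx/x)² = (1×0.0500)² = 0.00250;  (-2·δd/d)² = (-2×0.0100)² = 0.000400
δQ/Q = √(0.0698) = 0.264
Q = 0.00245, so δQ = 0.264 × 0.00245 = 0.000646.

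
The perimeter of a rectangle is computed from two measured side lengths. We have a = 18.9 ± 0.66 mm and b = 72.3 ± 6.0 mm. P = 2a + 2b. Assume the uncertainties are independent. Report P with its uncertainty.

182 ± 12.1 mm

Each term contributes (cᵢ δxᵢ)² to (δP)²:
  (2·δa)² = 1.74;  (2·δb)² = 144
δP = √(146) = 12.1 mm
P = 182 mm.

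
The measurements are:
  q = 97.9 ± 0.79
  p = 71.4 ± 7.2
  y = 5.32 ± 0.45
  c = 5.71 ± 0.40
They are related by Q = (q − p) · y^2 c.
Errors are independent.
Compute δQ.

Let u = q − p = 26.5. δu = √(δq² + δp²) = √(0.624 + 51.8) = 7.24, so δu/u = 0.273.
Q is then a monomial in u, y, c:
δQ/Q = √((δu/u)² + (2·δy/y)² + (1·δc/c)²) = √(0.0747 + 0.0286 + 0.00491) = 0.329
Q = 4280, so δQ = 0.329 × 4280 = 1410.

1410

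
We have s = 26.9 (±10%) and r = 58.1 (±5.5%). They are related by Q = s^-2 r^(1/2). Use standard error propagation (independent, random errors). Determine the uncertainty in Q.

0.00213

Products/powers → add relative errors in quadrature, weighted by exponent:
  (-2·δs/s)² = (-2×0.100)² = 0.0400;  (½·δr/r)² = (0.5×0.0550)² = 0.000756
δQ/Q = √(0.0408) = 0.202
Q = 0.0105, so δQ = 0.202 × 0.0105 = 0.00213.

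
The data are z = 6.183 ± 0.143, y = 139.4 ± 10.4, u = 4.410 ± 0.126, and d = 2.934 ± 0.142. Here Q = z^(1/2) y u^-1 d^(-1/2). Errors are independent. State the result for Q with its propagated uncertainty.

Q is a product of powers, so relative uncertainties combine in quadrature:
  (½·δz/z)² = (0.5×0.0231)² = 0.000134;  (1·δy/y)² = (1×0.0746)² = 0.00557;  (-1·δu/u)² = (-1×0.0286)² = 0.000816;  (−½·δd/d)² = (-0.5×0.0484)² = 0.000586
δQ/Q = √(0.00710) = 0.0843
Q = 45.89, so δQ = 0.0843 × 45.89 = 3.87.

45.89 ± 3.87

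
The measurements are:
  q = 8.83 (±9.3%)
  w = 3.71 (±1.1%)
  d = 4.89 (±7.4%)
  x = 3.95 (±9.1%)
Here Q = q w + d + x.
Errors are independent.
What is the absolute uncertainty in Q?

Let p = q·w = 32.8. δp/p = √((1·δq/q)² + (1·δw/w)²) = √(0.00865 + 0.000121) = 0.0936, so δp = 3.07.
Q = p + d + x: δQ = √(δp² + δd² + δx²) = √(9.41 + 0.131 + 0.129) = 3.11

3.11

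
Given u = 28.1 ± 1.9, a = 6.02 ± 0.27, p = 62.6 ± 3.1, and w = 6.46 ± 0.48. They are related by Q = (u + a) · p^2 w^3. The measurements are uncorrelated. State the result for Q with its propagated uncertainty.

(3.60 ± 0.902) × 10^7

Let h = u + a = 34.1. δh = √(δu² + δa²) = √(3.61 + 0.0729) = 1.92, so δh/h = 0.0562.
Q is then a monomial in h, p, w:
δQ/Q = √((δh/h)² + (2·δp/p)² + (3·δw/w)²) = √(0.00316 + 0.00981 + 0.0497) = 0.250
Q = 3.6e+07, so δQ = 0.250 × 3.6e+07 = 9.02e+06.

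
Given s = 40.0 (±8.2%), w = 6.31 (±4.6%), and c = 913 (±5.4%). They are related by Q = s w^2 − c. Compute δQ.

202

Let p = s·w^2 = 1590. δp/p = √((1·δs/s)² + (2·δw/w)²) = √(0.00672 + 0.00846) = 0.123, so δp = 196.
Q = p − c: δQ = √(δp² + δc²) = √(38500 + 2430) = 202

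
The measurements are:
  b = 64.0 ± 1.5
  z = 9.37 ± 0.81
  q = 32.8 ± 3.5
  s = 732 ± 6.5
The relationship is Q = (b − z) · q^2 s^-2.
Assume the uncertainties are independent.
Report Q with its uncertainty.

Let u = b − z = 54.6. δu = √(δb² + δz²) = √(2.25 + 0.656) = 1.70, so δu/u = 0.0312.
Q is then a monomial in u, q, s:
δQ/Q = √((δu/u)² + (2·δq/q)² + (-2·δs/s)²) = √(0.000974 + 0.0455 + 0.000315) = 0.216
Q = 0.110, so δQ = 0.216 × 0.110 = 0.0237.

0.110 ± 0.0237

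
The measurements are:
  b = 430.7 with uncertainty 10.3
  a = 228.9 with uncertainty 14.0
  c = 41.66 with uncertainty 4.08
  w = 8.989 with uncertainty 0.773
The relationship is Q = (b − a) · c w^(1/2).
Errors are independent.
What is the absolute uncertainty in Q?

Let u = b − a = 201.8. δu = √(δb² + δa²) = √(106 + 196) = 17.4, so δu/u = 0.0861.
Q is then a monomial in u, c, w:
δQ/Q = √((δu/u)² + (1·δc/c)² + (½·δw/w)²) = √(0.00742 + 0.00959 + 0.00185) = 0.137
Q = 25210, so δQ = 0.137 × 25210 = 3460.

3460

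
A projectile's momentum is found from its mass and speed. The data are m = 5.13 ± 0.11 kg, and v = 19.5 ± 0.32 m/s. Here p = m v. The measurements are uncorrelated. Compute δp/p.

0.0270

Since p is a product/quotient, work with relative uncertainties:
  (1·δm/m)² = (1×0.0214)² = 0.000460;  (1·δv/v)² = (1×0.0164)² = 0.000269
δp/p = √(0.000729) = 0.0270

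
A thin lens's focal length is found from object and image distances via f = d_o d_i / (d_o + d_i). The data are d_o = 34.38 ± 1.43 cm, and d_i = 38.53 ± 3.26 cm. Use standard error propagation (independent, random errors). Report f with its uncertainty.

∂f/∂d_o = (d_i/(d_o+d_i))² = 0.279;  ∂f/∂d_i = (d_o/(d_o+d_i))² = 0.222
δf = √((∂f/∂d_o · δd_o)² + (∂f/∂d_i · δd_i)²) = √(0.159 + 0.525) = 0.828 cm
f = 18.17 cm.

18.17 ± 0.828 cm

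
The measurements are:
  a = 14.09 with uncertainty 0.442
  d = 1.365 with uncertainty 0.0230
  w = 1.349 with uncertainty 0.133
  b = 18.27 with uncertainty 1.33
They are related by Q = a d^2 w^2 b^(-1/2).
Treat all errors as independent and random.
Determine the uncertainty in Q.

Relative error in a monomial: (δQ/Q)² = Σ (nᵢ · δxᵢ/xᵢ)².
  (1·δa/a)² = (1×0.0314)² = 0.000984;  (2·δd/d)² = (2×0.0168)² = 0.00114;  (2·δw/w)² = (2×0.0986)² = 0.0389;  (−½·δb/b)² = (-0.5×0.0728)² = 0.00132
δQ/Q = √(0.0423) = 0.206
Q = 11.18, so δQ = 0.206 × 11.18 = 2.30.

2.30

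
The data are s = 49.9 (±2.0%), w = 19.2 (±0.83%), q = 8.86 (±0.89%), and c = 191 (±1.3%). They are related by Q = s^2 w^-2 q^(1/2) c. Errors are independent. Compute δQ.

174

Since Q is a product/quotient, work with relative uncertainties:
  (2·δs/s)² = (2×0.0200)² = 0.00160;  (-2·δw/w)² = (-2×0.00830)² = 0.000276;  (½·δq/q)² = (0.5×0.00890)² = 1.98e-05;  (1·δc/c)² = (1×0.0130)² = 0.000169
δQ/Q = √(0.00206) = 0.0454
Q = 3840, so δQ = 0.0454 × 3840 = 174.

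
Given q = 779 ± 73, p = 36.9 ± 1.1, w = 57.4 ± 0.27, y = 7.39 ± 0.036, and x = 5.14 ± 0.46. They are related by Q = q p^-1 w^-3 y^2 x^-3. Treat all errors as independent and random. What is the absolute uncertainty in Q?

1.29e-05

Q is a product of powers, so relative uncertainties combine in quadrature:
  (1·δq/q)² = (1×0.0937)² = 0.00878;  (-1·δp/p)² = (-1×0.0298)² = 0.000889;  (-3·δw/w)² = (-3×0.00470)² = 0.000199;  (2·δy/y)² = (2×0.00487)² = 9.49e-05;  (-3·δx/x)² = (-3×0.0895)² = 0.0721
δQ/Q = √(0.0820) = 0.286
Q = 4.49e-05, so δQ = 0.286 × 4.49e-05 = 1.29e-05.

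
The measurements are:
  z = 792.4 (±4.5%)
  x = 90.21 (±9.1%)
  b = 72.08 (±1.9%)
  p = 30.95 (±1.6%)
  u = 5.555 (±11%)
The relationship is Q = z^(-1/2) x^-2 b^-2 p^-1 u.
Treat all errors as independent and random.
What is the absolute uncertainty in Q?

For a monomial Q ∝ z^(-1/2), x^-2, b^-2, p^-1, u, fractional errors add in quadrature:
  (−½·δz/z)² = (-0.5×0.0450)² = 0.000506;  (-2·δx/x)² = (-2×0.0910)² = 0.0331;  (-2·δb/b)² = (-2×0.0190)² = 0.00144;  (-1·δp/p)² = (-1×0.0160)² = 0.000256;  (1·δu/u)² = (1×0.110)² = 0.0121
δQ/Q = √(0.0474) = 0.218
Q = 1.508e-10, so δQ = 0.218 × 1.508e-10 = 3.28e-11.

3.28e-11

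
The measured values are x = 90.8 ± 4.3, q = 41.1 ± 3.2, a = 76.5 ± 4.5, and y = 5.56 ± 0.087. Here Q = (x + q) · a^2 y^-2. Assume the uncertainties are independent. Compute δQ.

3200

Let u = x + q = 132. δu = √(δx² + δq²) = √(18.5 + 10.2) = 5.36, so δu/u = 0.0406.
Q is then a monomial in u, a, y:
δQ/Q = √((δu/u)² + (2·δa/a)² + (-2·δy/y)²) = √(0.00165 + 0.0138 + 0.000979) = 0.128
Q = 25000, so δQ = 0.128 × 25000 = 3200.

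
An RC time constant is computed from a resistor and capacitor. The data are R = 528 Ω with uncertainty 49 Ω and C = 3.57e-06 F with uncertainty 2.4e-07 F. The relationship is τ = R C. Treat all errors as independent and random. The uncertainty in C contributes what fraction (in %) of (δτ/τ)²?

34.4%

(δτ/τ)² = (1·δR/R)² + (1·δC/C)²
  R term: (1×0.0928)² = 0.00861
  C term: (1×0.0672)² = 0.00452
Total = 0.0131. Share from C = 0.00452/0.0131 = 0.344.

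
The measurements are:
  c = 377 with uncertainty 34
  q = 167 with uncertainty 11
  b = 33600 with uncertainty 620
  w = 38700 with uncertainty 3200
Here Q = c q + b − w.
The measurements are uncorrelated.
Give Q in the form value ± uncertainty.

Let p = c·q = 63000. δp/p = √((1·δc/c)² + (1·δq/q)²) = √(0.00813 + 0.00434) = 0.112, so δp = 7030.
Q = p + b − w: δQ = √(δp² + δb² + δw²) = √(4.94e+07 + 3.84e+05 + 1.02e+07) = 7750
Q = 57900.

57900 ± 7750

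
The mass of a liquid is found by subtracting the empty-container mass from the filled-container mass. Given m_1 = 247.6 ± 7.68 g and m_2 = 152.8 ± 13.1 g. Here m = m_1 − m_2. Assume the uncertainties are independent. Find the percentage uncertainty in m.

16.0%

m is a linear combination, so absolute uncertainties add in quadrature:
  (δm_1)² = 59.0;  (δm_2)² = 172
δm = √(231) = 15.2 g
m = 94.80 g, so δm/m = 15.2/94.80 = 0.160.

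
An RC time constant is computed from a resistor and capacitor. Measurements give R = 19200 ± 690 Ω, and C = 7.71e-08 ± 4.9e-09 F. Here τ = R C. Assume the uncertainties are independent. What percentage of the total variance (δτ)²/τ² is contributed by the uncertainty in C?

75.8%

(δτ/τ)² = (1·δR/R)² + (1·δC/C)²
  R term: (1×0.0359)² = 0.00129
  C term: (1×0.0636)² = 0.00404
Total = 0.00533. Share from C = 0.00404/0.00533 = 0.758.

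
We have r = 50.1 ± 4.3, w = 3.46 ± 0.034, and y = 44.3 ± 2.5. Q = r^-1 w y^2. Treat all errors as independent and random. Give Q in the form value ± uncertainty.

For a monomial Q ∝ r^-1, w, y^2, fractional errors add in quadrature:
  (-1·δr/r)² = (-1×0.0858)² = 0.00737;  (1·δw/w)² = (1×0.00983)² = 9.66e-05;  (2·δy/y)² = (2×0.0564)² = 0.0127
δQ/Q = √(0.0202) = 0.142
Q = 136, so δQ = 0.142 × 136 = 19.3.

136 ± 19.3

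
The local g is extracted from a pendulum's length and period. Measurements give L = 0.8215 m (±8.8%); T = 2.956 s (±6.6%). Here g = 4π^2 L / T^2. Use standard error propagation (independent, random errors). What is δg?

For a monomial g ∝ L, T^-2, fractional errors add in quadrature:
  (1·δL/L)² = (1×0.0880)² = 0.00774;  (-2·δT/T)² = (-2×0.0660)² = 0.0174
δg/g = √(0.0252) = 0.159
g = 3.712 m/s^2, so δg = 0.159 × 3.712 = 0.589 m/s^2.

0.589 m/s^2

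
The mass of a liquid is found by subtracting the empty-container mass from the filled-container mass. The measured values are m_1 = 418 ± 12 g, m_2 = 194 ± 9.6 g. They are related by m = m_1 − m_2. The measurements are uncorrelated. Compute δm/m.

m is a linear combination, so absolute uncertainties add in quadrature:
  (δm_1)² = 144;  (δm_2)² = 92.2
δm = √(236) = 15.4 g
m = 224 g, so δm/m = 15.4/224 = 0.0686.

0.0686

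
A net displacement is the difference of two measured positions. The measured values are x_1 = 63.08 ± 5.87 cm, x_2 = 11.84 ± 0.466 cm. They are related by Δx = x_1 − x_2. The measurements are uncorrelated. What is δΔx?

5.89 cm

Each term contributes (cᵢ δxᵢ)² to (δΔx)²:
  (δx_1)² = 34.5;  (δx_2)² = 0.217
δΔx = √(34.7) = 5.89 cm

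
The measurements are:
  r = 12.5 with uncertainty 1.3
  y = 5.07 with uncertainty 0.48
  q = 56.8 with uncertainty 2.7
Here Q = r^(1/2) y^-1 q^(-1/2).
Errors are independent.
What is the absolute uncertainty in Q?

Products/powers → add relative errors in quadrature, weighted by exponent:
  (½·δr/r)² = (0.5×0.104)² = 0.00270;  (-1·δy/y)² = (-1×0.0947)² = 0.00896;  (−½·δq/q)² = (-0.5×0.0475)² = 0.000565
δQ/Q = √(0.0122) = 0.111
Q = 0.0925, so δQ = 0.111 × 0.0925 = 0.0102.

0.0102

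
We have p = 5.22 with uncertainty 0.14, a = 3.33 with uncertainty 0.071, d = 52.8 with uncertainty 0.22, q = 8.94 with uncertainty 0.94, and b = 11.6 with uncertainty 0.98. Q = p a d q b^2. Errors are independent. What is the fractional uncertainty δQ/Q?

0.202

Products/powers → add relative errors in quadrature, weighted by exponent:
  (1·δp/p)² = (1×0.0268)² = 0.000719;  (1·δa/a)² = (1×0.0213)² = 0.000455;  (1·δd/d)² = (1×0.00417)² = 1.74e-05;  (1·δq/q)² = (1×0.105)² = 0.0111;  (2·δb/b)² = (2×0.0845)² = 0.0285
δQ/Q = √(0.0408) = 0.202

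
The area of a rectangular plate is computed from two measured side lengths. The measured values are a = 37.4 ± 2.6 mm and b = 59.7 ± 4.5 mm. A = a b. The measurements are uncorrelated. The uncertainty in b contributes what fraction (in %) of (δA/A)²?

(δA/A)² = (1·δa/a)² + (1·δb/b)²
  a term: (1×0.0695)² = 0.00483
  b term: (1×0.0754)² = 0.00568
Total = 0.0105. Share from b = 0.00568/0.0105 = 0.540.

54.0%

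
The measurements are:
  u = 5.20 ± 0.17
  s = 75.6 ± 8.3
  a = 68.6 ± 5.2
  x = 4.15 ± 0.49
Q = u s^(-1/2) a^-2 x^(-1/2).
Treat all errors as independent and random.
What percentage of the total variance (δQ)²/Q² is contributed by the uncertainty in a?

(δQ/Q)² = (1·δu/u)² + (−½·δs/s)² + (-2·δa/a)² + (−½·δx/x)²
  u term: (1×0.0327)² = 0.00107
  s term: (-0.5×0.110)² = 0.00301
  a term: (-2×0.0758)² = 0.0230
  x term: (-0.5×0.118)² = 0.00349
Total = 0.0306. Share from a = 0.0230/0.0306 = 0.752.

75.2%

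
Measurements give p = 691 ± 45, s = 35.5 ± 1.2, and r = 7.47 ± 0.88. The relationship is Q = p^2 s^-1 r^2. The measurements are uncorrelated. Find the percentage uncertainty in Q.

27.1%

Q is a product of powers, so relative uncertainties combine in quadrature:
  (2·δp/p)² = (2×0.0651)² = 0.0170;  (-1·δs/s)² = (-1×0.0338)² = 0.00114;  (2·δr/r)² = (2×0.118)² = 0.0555
δQ/Q = √(0.0736) = 0.271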